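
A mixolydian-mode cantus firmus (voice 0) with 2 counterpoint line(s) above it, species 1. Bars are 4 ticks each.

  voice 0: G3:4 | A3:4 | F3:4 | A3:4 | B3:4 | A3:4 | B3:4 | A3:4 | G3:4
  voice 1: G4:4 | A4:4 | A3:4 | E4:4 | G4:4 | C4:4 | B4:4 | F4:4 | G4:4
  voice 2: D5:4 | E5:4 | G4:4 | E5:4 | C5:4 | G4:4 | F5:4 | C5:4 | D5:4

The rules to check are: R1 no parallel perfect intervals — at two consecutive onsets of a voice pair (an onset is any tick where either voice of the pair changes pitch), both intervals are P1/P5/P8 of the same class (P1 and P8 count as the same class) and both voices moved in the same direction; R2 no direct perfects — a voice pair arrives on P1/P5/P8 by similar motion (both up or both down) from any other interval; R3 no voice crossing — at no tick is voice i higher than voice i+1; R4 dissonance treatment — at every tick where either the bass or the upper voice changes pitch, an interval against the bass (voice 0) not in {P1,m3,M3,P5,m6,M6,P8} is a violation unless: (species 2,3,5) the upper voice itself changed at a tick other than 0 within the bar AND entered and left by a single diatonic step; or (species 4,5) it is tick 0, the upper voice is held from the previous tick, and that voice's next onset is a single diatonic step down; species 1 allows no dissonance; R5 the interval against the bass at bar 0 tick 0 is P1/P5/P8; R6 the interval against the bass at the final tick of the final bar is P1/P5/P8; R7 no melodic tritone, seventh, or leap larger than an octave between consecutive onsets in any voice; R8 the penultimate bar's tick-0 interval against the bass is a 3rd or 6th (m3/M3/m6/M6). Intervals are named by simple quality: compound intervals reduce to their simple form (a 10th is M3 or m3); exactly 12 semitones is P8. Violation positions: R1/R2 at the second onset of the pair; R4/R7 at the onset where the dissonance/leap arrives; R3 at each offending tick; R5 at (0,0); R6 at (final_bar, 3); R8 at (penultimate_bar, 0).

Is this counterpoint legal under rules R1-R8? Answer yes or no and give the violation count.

bar 0: v0=G3 v1=G4 v2=D5 (P5)
bar 1: v0=A3 v1=A4 v2=E5 (P5)
bar 2: v0=F3 v1=A3 v2=G4 (M2)
bar 3: v0=A3 v1=E4 v2=E5 (P5)
bar 4: v0=B3 v1=G4 v2=C5 (m2)
bar 5: v0=A3 v1=C4 v2=G4 (m7)
bar 6: v0=B3 v1=B4 v2=F5 (TT)
bar 7: v0=A3 v1=F4 v2=C5 (m3)
bar 8: v0=G3 v1=G4 v2=D5 (P5)
  R1 @ bar1.0: G3/G4 P8 -> A3/A4 P8 similar
  R1 @ bar1.0: G3/D5 P5 -> A3/E5 P5 similar
  R1 @ bar1.0: G4/D5 P5 -> A4/E5 P5 similar
  R4 @ bar2.0: F3/G4 M2 untreated
  R2 @ bar3.0: F3/A3 M3 -> A3/E4 P5 similar
  R2 @ bar3.0: F3/G4 M2 -> A3/E5 P5 similar
  R2 @ bar3.0: A3/G4 m7 -> E4/E5 P8 similar
  R4 @ bar4.0: B3/C5 m2 untreated
  R2 @ bar5.0: G4/C5 P4 -> C4/G4 P5 similar
  R4 @ bar5.0: A3/G4 m7 untreated
  R2 @ bar6.0: A3/C4 m3 -> B3/B4 P8 similar
  R4 @ bar6.0: B3/F5 TT untreated
  R7 @ bar6.0: C4->B4 leap 11st
  R7 @ bar6.0: G4->F5 leap 10st
  R2 @ bar7.0: B4/F5 TT -> F4/C5 P5 similar
  R7 @ bar7.0: B4->F4 leap 6st
  R1 @ bar8.0: F4/C5 P5 -> G4/D5 P5 similar

No (17 violations)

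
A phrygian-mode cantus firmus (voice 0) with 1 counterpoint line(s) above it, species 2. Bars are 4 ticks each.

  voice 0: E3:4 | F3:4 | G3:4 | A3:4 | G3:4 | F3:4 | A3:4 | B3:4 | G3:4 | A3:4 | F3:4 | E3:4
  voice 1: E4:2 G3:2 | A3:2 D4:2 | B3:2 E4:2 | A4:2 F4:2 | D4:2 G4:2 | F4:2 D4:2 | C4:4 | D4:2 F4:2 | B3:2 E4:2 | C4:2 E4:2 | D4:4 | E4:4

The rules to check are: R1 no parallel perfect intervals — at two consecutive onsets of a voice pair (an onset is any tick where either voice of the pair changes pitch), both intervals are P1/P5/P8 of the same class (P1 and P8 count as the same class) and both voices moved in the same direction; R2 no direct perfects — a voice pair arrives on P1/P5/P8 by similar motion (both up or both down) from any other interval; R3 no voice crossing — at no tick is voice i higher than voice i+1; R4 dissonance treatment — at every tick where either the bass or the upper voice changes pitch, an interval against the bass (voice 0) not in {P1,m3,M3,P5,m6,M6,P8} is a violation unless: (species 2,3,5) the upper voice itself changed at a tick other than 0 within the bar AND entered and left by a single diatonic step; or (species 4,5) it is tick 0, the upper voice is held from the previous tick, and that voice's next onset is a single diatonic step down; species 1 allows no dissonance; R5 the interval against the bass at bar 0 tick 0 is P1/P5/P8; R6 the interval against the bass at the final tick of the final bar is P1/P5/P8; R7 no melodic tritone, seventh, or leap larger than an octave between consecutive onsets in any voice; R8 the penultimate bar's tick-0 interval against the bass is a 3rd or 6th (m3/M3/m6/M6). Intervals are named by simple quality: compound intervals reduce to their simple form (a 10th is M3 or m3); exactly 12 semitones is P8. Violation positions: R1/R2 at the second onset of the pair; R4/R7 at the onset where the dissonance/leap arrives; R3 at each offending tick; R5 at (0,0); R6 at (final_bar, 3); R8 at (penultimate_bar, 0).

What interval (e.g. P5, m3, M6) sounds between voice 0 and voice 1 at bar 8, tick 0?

voice 0=G3 voice 1=B3 -> M3

M3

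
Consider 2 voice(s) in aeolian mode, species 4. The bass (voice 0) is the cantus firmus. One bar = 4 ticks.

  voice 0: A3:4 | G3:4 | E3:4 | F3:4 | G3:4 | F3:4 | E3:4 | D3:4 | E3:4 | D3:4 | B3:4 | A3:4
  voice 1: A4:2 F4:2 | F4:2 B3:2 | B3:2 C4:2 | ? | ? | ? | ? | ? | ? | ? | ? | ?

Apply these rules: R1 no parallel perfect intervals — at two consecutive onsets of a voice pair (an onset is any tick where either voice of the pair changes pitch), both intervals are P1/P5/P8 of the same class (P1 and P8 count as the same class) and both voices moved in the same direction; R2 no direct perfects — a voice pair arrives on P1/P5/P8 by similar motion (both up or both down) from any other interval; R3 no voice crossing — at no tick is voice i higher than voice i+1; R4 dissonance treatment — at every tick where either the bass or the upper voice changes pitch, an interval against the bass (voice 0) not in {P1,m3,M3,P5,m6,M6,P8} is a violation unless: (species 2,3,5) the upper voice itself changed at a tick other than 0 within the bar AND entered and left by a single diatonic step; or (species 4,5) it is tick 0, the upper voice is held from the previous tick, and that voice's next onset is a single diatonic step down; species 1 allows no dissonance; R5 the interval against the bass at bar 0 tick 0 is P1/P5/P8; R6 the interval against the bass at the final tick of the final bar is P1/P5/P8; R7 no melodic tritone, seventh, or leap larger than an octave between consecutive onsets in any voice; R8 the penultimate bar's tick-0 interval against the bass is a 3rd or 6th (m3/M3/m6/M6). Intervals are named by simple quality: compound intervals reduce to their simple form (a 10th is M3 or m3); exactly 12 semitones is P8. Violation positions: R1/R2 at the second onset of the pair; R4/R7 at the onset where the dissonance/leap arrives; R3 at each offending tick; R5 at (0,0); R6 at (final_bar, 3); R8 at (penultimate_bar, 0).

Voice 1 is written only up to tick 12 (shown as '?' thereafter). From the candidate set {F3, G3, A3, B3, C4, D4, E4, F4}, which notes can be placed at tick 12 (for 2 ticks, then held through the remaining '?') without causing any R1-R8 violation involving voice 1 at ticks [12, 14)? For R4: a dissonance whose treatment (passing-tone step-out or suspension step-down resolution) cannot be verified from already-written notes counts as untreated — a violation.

{A3, C4, D4, F3}

F3: legal
G3: violates R4
A3: legal
B3: violates R4
C4: legal
D4: legal
E4: violates R4
F4: violates R2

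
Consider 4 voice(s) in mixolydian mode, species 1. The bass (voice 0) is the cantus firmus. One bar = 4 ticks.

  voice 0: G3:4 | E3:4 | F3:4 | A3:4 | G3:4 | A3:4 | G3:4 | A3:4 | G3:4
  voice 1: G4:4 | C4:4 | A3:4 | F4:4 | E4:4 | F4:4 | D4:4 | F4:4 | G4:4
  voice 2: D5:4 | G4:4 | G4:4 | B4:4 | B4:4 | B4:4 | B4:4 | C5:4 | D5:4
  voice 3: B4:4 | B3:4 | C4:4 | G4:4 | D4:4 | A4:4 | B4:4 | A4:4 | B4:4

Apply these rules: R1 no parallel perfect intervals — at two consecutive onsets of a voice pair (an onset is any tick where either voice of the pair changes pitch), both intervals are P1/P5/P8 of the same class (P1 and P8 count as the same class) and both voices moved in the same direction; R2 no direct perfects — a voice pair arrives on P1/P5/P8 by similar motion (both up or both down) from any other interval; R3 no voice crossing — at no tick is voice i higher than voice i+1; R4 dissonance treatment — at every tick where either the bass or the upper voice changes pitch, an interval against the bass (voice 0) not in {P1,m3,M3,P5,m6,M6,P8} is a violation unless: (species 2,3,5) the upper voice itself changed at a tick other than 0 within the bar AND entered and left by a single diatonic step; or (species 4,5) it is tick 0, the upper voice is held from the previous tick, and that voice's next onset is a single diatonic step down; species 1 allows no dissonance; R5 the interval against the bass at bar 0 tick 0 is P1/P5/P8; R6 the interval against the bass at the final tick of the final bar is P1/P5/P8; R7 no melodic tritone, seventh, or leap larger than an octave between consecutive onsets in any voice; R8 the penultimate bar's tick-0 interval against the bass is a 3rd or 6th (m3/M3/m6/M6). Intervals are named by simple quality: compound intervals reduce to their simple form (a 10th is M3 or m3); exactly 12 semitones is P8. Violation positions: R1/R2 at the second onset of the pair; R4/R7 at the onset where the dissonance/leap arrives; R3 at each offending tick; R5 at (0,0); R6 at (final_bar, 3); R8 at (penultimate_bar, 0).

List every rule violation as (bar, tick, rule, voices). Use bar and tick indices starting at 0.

(0, 0, R3, (2, 3))
(0, 0, R5, (0, 3))
(0, 1, R3, (2, 3))
(0, 2, R3, (2, 3))
(0, 3, R3, (2, 3))
(1, 0, R1, (1, 2))
(1, 0, R2, (0, 3))
(1, 0, R3, (2, 3))
(1, 1, R3, (2, 3))
(1, 2, R3, (2, 3))
(1, 3, R3, (2, 3))
(2, 0, R1, (0, 3))
(2, 0, R3, (2, 3))
(2, 0, R4, (0, 2))
(2, 1, R3, (2, 3))
(2, 2, R3, (2, 3))
(2, 3, R3, (2, 3))
(3, 0, R3, (2, 3))
(3, 0, R4, (0, 2))
(3, 0, R4, (0, 3))
(3, 1, R3, (2, 3))
(3, 2, R3, (2, 3))
(3, 3, R3, (2, 3))
(4, 0, R2, (0, 3))
(4, 0, R3, (2, 3))
(4, 1, R3, (2, 3))
(4, 2, R3, (2, 3))
(4, 3, R3, (2, 3))
(5, 0, R2, (0, 3))
(5, 0, R3, (2, 3))
(5, 0, R4, (0, 2))
(5, 1, R3, (2, 3))
(5, 2, R3, (2, 3))
(5, 3, R3, (2, 3))
(6, 0, R2, (0, 1))
(7, 0, R2, (1, 2))
(7, 0, R3, (2, 3))
(7, 0, R8, (0, 3))
(7, 1, R3, (2, 3))
(7, 2, R3, (2, 3))
(7, 3, R3, (2, 3))
(8, 0, R1, (1, 2))
(8, 0, R3, (2, 3))
(8, 1, R3, (2, 3))
(8, 2, R3, (2, 3))
(8, 3, R3, (2, 3))
(8, 3, R6, (0, 3))

bar 0: v0=G3 v1=G4 v2=D5 v3=B4 downbeat M3
bar 1: v0=E3 v1=C4 v2=G4 v3=B3 downbeat P5
bar 2: v0=F3 v1=A3 v2=G4 v3=C4 downbeat P5
bar 3: v0=A3 v1=F4 v2=B4 v3=G4 downbeat m7
bar 4: v0=G3 v1=E4 v2=B4 v3=D4 downbeat P5
bar 5: v0=A3 v1=F4 v2=B4 v3=A4 downbeat P8
bar 6: v0=G3 v1=D4 v2=B4 v3=B4 downbeat M3
bar 7: v0=A3 v1=F4 v2=C5 v3=A4 downbeat P8
bar 8: v0=G3 v1=G4 v2=D5 v3=B4 downbeat M3
  -> R3 @ bar 0 tick 0 v(2, 3): D5 above B4
  -> R5 @ bar 0 tick 0 v(0, 3): opens on M3
  -> R3 @ bar 0 tick 1 v(2, 3): D5 above B4
  -> R3 @ bar 0 tick 2 v(2, 3): D5 above B4
  -> R3 @ bar 0 tick 3 v(2, 3): D5 above B4
  -> R1 @ bar 1 tick 0 v(1, 2): G4/D5 P5 -> C4/G4 P5 similar
  -> R2 @ bar 1 tick 0 v(0, 3): G3/B4 M3 -> E3/B3 P5 similar
  -> R3 @ bar 1 tick 0 v(2, 3): G4 above B3
  -> R3 @ bar 1 tick 1 v(2, 3): G4 above B3
  -> R3 @ bar 1 tick 2 v(2, 3): G4 above B3
  -> R3 @ bar 1 tick 3 v(2, 3): G4 above B3
  -> R1 @ bar 2 tick 0 v(0, 3): E3/B3 P5 -> F3/C4 P5 similar
  -> R3 @ bar 2 tick 0 v(2, 3): G4 above C4
  -> R4 @ bar 2 tick 0 v(0, 2): F3/G4 M2 untreated
  -> R3 @ bar 2 tick 1 v(2, 3): G4 above C4
  -> R3 @ bar 2 tick 2 v(2, 3): G4 above C4
  -> R3 @ bar 2 tick 3 v(2, 3): G4 above C4
  -> R3 @ bar 3 tick 0 v(2, 3): B4 above G4
  -> R4 @ bar 3 tick 0 v(0, 2): A3/B4 M2 untreated
  -> R4 @ bar 3 tick 0 v(0, 3): A3/G4 m7 untreated
  -> R3 @ bar 3 tick 1 v(2, 3): B4 above G4
  -> R3 @ bar 3 tick 2 v(2, 3): B4 above G4
  -> R3 @ bar 3 tick 3 v(2, 3): B4 above G4
  -> R2 @ bar 4 tick 0 v(0, 3): A3/G4 m7 -> G3/D4 P5 similar
  -> R3 @ bar 4 tick 0 v(2, 3): B4 above D4
  -> R3 @ bar 4 tick 1 v(2, 3): B4 above D4
  -> R3 @ bar 4 tick 2 v(2, 3): B4 above D4
  -> R3 @ bar 4 tick 3 v(2, 3): B4 above D4
  -> R2 @ bar 5 tick 0 v(0, 3): G3/D4 P5 -> A3/A4 P8 similar
  -> R3 @ bar 5 tick 0 v(2, 3): B4 above A4
  -> R4 @ bar 5 tick 0 v(0, 2): A3/B4 M2 untreated
  -> R3 @ bar 5 tick 1 v(2, 3): B4 above A4
  -> R3 @ bar 5 tick 2 v(2, 3): B4 above A4
  -> R3 @ bar 5 tick 3 v(2, 3): B4 above A4
  -> R2 @ bar 6 tick 0 v(0, 1): A3/F4 m6 -> G3/D4 P5 similar
  -> R2 @ bar 7 tick 0 v(1, 2): D4/B4 M6 -> F4/C5 P5 similar
  -> R3 @ bar 7 tick 0 v(2, 3): C5 above A4
  -> R8 @ bar 7 tick 0 v(0, 3): penult P8 not 3rd/6th
  -> R3 @ bar 7 tick 1 v(2, 3): C5 above A4
  -> R3 @ bar 7 tick 2 v(2, 3): C5 above A4
  -> R3 @ bar 7 tick 3 v(2, 3): C5 above A4
  -> R1 @ bar 8 tick 0 v(1, 2): F4/C5 P5 -> G4/D5 P5 similar
  -> R3 @ bar 8 tick 0 v(2, 3): D5 above B4
  -> R3 @ bar 8 tick 1 v(2, 3): D5 above B4
  -> R3 @ bar 8 tick 2 v(2, 3): D5 above B4
  -> R3 @ bar 8 tick 3 v(2, 3): D5 above B4
  -> R6 @ bar 8 tick 3 v(0, 3): closes on M3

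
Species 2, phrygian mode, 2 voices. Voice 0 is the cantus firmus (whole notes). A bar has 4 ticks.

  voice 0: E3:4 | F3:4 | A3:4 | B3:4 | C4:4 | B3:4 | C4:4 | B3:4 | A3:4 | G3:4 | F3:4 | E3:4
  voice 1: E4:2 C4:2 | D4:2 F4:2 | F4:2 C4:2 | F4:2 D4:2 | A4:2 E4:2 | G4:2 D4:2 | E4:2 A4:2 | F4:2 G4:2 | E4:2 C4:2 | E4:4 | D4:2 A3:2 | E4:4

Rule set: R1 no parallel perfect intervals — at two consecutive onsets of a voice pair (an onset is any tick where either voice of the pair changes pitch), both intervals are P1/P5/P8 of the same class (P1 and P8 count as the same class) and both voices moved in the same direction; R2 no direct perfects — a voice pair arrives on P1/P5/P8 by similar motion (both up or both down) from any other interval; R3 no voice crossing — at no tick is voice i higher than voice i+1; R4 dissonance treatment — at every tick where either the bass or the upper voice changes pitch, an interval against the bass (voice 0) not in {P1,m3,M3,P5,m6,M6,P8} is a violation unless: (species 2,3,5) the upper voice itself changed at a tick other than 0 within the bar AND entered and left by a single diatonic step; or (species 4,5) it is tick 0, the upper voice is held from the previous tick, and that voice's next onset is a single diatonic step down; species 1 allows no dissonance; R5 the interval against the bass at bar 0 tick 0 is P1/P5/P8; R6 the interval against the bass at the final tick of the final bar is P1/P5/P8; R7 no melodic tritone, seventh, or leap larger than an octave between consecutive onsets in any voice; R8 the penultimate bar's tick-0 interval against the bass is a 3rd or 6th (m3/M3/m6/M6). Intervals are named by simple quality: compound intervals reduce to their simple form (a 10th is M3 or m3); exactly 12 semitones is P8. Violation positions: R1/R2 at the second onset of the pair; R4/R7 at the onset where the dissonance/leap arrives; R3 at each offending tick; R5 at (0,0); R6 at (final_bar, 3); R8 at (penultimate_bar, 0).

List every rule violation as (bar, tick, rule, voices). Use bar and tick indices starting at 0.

bar 0: v0=E3 v1=E4 downbeat P8
bar 1: v0=F3 v1=D4 downbeat M6
bar 2: v0=A3 v1=F4 downbeat m6
bar 3: v0=B3 v1=F4 downbeat TT
bar 4: v0=C4 v1=A4 downbeat M6
bar 5: v0=B3 v1=G4 downbeat m6
bar 6: v0=C4 v1=E4 downbeat M3
bar 7: v0=B3 v1=F4 downbeat TT
bar 8: v0=A3 v1=E4 downbeat P5
bar 9: v0=G3 v1=E4 downbeat M6
bar 10: v0=F3 v1=D4 downbeat M6
bar 11: v0=E3 v1=E4 downbeat P8
  -> R4 @ bar 3 tick 0 v(0, 1): B3/F4 TT untreated
  -> R4 @ bar 7 tick 0 v(0, 1): B3/F4 TT untreated
  -> R2 @ bar 8 tick 0 v(0, 1): B3/G4 m6 -> A3/E4 P5 similar

(3, 0, R4, (0, 1))
(7, 0, R4, (0, 1))
(8, 0, R2, (0, 1))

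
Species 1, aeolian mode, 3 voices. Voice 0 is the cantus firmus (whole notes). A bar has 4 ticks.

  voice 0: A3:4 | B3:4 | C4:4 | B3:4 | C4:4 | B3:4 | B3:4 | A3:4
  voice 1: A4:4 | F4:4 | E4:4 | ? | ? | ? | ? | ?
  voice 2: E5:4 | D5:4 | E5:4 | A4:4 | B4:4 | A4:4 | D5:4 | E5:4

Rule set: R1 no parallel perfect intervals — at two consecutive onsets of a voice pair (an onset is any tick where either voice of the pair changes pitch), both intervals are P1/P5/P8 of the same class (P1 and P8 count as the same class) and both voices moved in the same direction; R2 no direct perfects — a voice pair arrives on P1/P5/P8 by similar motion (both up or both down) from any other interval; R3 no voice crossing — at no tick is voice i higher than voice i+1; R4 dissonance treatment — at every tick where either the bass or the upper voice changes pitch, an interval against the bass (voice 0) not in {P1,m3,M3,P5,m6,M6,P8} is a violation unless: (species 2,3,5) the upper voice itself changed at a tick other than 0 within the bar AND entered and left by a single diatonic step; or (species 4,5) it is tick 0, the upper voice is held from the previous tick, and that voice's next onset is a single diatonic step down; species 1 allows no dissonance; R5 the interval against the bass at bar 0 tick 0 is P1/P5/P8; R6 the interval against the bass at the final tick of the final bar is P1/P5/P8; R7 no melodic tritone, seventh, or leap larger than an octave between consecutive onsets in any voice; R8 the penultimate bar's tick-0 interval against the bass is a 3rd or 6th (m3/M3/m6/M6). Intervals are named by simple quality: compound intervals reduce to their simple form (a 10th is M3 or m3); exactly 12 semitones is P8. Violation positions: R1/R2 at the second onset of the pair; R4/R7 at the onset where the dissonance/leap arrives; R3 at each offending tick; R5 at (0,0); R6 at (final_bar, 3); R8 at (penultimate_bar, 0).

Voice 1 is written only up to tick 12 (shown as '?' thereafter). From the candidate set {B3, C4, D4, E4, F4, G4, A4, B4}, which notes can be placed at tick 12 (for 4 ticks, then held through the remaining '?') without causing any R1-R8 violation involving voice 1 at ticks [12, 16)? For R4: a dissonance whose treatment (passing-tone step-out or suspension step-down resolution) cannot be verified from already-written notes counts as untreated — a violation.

B3: violates R2
C4: violates R4
D4: violates R2
E4: violates R4
F4: violates R4
G4: legal
A4: violates R4
B4: violates R3

{G4}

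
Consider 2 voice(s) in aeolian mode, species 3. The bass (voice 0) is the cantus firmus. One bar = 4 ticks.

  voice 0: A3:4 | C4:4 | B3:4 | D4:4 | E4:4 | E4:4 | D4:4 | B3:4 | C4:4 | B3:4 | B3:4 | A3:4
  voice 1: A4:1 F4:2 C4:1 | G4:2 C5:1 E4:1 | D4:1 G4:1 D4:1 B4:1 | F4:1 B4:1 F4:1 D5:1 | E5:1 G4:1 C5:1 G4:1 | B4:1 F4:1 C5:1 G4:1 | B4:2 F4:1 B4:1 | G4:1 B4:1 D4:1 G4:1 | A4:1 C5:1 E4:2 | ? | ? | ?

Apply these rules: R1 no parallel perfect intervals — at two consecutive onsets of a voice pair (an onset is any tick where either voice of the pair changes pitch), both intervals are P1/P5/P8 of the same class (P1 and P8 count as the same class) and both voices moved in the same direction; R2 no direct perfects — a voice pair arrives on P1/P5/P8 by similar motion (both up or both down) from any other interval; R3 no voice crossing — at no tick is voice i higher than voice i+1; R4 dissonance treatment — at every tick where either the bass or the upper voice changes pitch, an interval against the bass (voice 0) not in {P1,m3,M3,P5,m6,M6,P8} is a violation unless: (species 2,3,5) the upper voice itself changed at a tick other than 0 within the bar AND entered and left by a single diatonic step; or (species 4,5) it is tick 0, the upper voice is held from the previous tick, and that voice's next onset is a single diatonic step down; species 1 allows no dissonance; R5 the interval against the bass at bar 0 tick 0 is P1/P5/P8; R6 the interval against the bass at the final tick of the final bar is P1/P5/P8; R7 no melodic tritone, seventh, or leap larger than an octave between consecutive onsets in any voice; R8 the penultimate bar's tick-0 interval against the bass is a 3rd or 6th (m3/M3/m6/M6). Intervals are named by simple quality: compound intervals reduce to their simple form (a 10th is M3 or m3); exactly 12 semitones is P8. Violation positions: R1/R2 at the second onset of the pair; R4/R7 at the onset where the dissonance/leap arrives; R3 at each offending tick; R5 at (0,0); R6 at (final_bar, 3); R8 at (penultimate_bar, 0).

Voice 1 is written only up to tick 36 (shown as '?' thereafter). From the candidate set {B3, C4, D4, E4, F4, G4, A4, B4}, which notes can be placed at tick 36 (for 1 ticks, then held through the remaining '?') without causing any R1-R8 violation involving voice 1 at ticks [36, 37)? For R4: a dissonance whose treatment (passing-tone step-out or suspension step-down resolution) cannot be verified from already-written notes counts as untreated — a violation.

{B4, D4, G4}

B3: violates R2
C4: violates R4
D4: legal
E4: violates R4
F4: violates R4
G4: legal
A4: violates R4
B4: legal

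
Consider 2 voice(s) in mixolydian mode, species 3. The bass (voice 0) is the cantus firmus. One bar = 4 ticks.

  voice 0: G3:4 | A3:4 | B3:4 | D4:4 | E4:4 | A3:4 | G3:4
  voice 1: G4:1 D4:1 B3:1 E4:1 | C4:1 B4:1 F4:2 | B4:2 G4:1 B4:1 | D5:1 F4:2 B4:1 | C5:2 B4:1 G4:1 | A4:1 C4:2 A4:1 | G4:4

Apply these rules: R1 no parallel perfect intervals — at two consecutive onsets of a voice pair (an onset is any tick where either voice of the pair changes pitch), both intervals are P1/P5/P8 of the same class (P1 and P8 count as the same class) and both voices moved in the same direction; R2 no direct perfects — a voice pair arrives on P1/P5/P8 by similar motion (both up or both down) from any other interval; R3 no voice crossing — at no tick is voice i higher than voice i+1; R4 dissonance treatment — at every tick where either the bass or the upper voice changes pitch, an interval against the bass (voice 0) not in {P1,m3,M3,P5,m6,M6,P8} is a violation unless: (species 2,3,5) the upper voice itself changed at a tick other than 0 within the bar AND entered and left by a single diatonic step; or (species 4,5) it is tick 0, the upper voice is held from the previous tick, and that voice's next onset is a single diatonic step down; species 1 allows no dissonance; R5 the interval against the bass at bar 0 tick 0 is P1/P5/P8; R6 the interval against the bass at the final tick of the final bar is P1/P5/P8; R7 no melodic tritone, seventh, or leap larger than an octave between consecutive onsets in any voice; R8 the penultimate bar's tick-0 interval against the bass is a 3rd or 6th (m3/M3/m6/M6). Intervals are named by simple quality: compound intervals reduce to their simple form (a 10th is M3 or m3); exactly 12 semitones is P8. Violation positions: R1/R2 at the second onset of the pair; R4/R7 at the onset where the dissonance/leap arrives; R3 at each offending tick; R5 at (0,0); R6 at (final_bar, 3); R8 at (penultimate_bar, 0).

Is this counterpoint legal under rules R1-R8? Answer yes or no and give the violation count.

bar 0: v0=G3 v1=G4 (P8)
bar 1: v0=A3 v1=C4 (m3)
bar 2: v0=B3 v1=B4 (P8)
bar 3: v0=D4 v1=D5 (P8)
bar 4: v0=E4 v1=C5 (m6)
bar 5: v0=A3 v1=A4 (P8)
bar 6: v0=G3 v1=G4 (P8)
  R4 @ bar1.1: A3/B4 M2 untreated
  R7 @ bar1.1: C4->B4 leap 11st
  R7 @ bar1.2: B4->F4 leap 6st
  R2 @ bar2.0: A3/F4 m6 -> B3/B4 P8 similar
  R7 @ bar2.0: F4->B4 leap 6st
  R1 @ bar3.0: B3/B4 P8 -> D4/D5 P8 similar
  R7 @ bar3.3: F4->B4 leap 6st
  R8 @ bar5.0: penult P8 not 3rd/6th
  R1 @ bar6.0: A3/A4 P8 -> G3/G4 P8 similar

No (9 violations)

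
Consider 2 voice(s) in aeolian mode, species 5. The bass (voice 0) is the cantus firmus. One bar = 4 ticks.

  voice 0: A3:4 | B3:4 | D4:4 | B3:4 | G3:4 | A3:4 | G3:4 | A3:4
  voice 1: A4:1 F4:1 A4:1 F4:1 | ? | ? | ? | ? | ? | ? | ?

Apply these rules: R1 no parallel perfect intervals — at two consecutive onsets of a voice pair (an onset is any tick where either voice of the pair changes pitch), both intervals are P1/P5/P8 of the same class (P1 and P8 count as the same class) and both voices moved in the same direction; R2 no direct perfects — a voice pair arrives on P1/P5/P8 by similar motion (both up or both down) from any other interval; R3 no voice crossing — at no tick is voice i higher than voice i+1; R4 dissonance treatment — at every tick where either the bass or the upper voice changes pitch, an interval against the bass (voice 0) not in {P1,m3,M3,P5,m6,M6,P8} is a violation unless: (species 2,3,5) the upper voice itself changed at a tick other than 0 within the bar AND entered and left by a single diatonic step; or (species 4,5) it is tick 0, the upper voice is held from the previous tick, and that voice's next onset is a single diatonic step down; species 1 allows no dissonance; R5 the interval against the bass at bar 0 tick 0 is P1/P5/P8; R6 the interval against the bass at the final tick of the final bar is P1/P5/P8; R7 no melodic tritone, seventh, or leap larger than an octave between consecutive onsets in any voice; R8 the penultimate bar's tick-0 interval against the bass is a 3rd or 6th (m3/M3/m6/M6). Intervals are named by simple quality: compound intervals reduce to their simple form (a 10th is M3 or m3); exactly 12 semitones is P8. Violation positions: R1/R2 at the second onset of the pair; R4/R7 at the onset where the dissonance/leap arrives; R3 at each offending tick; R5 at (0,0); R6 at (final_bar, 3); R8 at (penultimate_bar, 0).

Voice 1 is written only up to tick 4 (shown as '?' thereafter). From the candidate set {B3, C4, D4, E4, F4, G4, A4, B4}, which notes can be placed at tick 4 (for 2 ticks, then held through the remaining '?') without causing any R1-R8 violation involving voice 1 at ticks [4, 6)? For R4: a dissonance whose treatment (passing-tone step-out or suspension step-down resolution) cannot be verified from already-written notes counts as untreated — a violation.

B3: violates R7
C4: violates R4
D4: legal
E4: violates R4
F4: violates R4
G4: legal
A4: violates R4
B4: violates R2,R7

{D4, G4}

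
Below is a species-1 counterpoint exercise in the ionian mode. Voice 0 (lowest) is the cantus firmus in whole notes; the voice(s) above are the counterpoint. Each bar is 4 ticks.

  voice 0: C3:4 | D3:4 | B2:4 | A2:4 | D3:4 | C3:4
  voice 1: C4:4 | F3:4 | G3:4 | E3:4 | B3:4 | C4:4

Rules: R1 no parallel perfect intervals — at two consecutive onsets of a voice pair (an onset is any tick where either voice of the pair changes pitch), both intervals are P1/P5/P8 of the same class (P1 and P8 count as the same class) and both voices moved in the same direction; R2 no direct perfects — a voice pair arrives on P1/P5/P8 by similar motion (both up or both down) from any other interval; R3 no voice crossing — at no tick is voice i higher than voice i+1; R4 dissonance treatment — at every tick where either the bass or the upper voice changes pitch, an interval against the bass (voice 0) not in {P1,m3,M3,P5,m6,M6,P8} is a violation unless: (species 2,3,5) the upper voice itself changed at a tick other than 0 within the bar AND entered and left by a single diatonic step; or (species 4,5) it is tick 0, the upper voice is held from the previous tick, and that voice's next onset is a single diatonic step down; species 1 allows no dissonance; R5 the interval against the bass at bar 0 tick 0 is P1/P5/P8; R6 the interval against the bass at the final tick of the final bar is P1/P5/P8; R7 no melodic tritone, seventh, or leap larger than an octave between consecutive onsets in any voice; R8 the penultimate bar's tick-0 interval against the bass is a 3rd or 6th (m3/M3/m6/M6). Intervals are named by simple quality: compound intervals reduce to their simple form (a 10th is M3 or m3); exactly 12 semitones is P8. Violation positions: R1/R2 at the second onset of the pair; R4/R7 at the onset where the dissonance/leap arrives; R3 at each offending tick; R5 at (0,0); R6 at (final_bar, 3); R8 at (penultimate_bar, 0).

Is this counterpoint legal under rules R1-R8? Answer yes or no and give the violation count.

No (1 violations)

bar 0: v0=C3 v1=C4 (P8)
bar 1: v0=D3 v1=F3 (m3)
bar 2: v0=B2 v1=G3 (m6)
bar 3: v0=A2 v1=E3 (P5)
bar 4: v0=D3 v1=B3 (M6)
bar 5: v0=C3 v1=C4 (P8)
  R2 @ bar3.0: B2/G3 m6 -> A2/E3 P5 similar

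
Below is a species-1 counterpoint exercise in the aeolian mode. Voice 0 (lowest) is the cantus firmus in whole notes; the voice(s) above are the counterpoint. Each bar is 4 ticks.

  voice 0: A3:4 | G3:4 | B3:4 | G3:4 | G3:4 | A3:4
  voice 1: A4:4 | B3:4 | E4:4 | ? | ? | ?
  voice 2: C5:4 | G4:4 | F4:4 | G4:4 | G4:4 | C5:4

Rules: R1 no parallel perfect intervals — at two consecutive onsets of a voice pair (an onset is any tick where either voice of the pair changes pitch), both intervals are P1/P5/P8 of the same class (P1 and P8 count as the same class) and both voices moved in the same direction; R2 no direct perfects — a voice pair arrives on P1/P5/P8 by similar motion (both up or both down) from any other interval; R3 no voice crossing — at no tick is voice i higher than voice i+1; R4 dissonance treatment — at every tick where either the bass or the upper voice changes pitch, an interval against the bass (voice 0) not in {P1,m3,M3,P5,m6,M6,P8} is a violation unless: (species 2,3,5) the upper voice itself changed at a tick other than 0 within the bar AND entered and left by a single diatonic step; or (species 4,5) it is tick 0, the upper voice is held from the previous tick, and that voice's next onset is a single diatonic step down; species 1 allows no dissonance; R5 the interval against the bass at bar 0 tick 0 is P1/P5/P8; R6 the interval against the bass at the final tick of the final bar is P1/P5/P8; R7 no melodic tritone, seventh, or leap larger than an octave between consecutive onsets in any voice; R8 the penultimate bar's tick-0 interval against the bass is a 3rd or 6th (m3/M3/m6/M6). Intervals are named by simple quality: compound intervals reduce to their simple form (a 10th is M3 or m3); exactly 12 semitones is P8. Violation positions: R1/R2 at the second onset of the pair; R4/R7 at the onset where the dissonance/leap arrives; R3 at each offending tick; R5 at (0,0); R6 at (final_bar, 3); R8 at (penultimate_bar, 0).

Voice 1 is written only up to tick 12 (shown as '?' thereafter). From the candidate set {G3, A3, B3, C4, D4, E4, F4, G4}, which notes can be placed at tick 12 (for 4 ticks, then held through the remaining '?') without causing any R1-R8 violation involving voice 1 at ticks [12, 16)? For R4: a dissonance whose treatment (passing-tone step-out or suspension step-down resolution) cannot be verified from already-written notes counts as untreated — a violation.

G3: violates R2
A3: violates R4
B3: legal
C4: violates R4
D4: violates R2
E4: legal
F4: violates R4
G4: violates R2

{B3, E4}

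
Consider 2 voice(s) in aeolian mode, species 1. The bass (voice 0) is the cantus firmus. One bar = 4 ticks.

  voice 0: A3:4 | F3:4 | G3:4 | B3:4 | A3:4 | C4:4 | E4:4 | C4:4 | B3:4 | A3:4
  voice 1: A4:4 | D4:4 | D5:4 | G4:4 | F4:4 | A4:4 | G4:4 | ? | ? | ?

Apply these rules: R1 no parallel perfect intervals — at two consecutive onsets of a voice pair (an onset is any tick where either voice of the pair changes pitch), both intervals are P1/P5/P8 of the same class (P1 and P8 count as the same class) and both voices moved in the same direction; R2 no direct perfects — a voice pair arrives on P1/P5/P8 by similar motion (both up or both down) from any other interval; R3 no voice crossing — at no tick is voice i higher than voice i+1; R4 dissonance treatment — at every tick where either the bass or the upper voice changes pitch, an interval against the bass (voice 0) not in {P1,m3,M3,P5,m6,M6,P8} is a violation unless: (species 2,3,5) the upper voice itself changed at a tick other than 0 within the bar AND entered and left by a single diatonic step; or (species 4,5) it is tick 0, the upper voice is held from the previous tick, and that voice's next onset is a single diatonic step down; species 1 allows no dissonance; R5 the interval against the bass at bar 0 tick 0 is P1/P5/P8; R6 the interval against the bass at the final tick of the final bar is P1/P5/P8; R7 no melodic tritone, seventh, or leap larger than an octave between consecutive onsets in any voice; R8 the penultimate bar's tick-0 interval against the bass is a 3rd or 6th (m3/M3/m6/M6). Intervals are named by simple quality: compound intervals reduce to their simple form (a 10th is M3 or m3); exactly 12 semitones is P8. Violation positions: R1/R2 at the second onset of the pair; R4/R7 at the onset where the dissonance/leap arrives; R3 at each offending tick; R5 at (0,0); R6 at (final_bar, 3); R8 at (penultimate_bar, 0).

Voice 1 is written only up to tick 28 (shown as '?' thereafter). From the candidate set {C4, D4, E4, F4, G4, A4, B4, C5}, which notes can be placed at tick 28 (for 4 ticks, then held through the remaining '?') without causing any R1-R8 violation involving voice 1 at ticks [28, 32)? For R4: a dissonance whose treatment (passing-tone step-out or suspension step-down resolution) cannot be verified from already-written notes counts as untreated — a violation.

C4: violates R2
D4: violates R4
E4: legal
F4: violates R4
G4: legal
A4: legal
B4: violates R4
C5: legal

{A4, C5, E4, G4}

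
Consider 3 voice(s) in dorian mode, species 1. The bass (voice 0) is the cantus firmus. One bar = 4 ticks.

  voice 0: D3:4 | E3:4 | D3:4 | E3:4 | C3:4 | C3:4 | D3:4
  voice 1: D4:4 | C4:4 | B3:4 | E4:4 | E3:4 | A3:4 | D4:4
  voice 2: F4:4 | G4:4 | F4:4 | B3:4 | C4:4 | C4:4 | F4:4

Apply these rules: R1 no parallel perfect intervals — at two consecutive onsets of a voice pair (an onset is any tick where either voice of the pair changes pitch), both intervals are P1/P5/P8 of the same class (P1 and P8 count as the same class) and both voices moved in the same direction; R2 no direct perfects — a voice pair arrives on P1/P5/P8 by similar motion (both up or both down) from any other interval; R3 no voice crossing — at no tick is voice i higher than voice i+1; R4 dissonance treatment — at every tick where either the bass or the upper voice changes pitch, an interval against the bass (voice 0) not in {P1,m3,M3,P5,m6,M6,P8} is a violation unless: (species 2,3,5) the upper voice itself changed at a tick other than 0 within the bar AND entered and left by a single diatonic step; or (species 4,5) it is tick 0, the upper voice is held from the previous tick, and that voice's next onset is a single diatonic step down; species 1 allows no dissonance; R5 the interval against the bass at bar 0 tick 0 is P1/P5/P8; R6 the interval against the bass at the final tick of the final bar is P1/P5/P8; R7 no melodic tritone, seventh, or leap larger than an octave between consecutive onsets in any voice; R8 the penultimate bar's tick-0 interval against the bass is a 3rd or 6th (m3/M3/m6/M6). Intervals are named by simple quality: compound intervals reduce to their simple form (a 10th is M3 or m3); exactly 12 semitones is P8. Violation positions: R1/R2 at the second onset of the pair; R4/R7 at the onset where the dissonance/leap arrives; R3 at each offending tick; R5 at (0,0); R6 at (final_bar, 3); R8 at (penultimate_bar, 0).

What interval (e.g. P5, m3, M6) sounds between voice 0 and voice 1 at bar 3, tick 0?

voice 0=E3 voice 1=E4 -> P8

P8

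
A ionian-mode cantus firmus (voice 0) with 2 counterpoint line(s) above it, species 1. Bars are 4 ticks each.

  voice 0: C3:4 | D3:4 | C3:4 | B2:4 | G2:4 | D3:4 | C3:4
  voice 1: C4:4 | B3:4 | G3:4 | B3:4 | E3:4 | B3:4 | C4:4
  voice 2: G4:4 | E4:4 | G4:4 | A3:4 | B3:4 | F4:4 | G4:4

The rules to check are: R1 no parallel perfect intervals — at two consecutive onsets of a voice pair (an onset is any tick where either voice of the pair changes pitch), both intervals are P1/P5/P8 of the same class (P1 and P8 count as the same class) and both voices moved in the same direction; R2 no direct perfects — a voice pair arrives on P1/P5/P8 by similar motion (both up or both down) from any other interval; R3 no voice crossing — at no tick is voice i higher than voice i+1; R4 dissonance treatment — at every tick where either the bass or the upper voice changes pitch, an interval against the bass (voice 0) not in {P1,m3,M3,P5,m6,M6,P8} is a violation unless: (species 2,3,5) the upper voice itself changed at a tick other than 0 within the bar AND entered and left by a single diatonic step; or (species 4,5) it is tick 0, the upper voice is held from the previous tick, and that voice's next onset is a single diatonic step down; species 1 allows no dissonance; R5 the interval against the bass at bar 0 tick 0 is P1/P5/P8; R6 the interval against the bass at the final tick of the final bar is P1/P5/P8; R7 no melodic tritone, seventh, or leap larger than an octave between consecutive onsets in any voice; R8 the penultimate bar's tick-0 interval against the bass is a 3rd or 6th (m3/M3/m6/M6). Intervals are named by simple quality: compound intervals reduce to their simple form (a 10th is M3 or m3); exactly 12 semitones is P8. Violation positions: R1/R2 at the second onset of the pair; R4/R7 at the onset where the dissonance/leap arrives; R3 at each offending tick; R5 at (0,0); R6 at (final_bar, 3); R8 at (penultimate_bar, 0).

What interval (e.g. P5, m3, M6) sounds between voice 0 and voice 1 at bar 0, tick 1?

voice 0=C3 voice 1=C4 -> P8

P8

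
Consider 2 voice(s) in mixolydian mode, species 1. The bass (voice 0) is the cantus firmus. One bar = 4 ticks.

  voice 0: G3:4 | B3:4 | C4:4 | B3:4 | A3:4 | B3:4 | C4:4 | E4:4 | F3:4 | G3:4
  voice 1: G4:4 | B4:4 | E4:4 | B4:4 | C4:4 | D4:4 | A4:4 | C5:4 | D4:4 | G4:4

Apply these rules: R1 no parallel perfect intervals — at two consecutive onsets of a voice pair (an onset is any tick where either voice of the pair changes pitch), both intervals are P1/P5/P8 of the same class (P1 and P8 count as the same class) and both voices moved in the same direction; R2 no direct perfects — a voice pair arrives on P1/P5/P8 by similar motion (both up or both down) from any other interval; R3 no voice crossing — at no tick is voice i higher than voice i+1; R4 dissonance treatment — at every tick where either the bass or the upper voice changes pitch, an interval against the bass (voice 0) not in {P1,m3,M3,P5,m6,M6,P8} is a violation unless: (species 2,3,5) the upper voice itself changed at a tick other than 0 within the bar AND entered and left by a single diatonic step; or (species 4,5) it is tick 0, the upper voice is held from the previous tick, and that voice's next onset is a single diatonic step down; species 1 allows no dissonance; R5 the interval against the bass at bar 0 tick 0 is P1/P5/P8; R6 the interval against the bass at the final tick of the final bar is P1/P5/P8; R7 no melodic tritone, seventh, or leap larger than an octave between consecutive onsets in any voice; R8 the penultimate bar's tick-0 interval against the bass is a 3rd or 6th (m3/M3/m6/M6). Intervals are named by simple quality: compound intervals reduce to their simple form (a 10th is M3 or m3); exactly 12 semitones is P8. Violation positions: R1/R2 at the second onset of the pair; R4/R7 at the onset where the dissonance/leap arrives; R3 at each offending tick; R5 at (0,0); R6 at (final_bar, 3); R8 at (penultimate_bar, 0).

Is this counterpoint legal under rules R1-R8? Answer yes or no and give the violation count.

bar 0: v0=G3 v1=G4 (P8)
bar 1: v0=B3 v1=B4 (P8)
bar 2: v0=C4 v1=E4 (M3)
bar 3: v0=B3 v1=B4 (P8)
bar 4: v0=A3 v1=C4 (m3)
bar 5: v0=B3 v1=D4 (m3)
bar 6: v0=C4 v1=A4 (M6)
bar 7: v0=E4 v1=C5 (m6)
bar 8: v0=F3 v1=D4 (M6)
bar 9: v0=G3 v1=G4 (P8)
  R1 @ bar1.0: G3/G4 P8 -> B3/B4 P8 similar
  R7 @ bar4.0: B4->C4 leap 11st
  R7 @ bar8.0: E4->F3 leap 11st
  R7 @ bar8.0: C5->D4 leap 10st
  R2 @ bar9.0: F3/D4 M6 -> G3/G4 P8 similar

No (5 violations)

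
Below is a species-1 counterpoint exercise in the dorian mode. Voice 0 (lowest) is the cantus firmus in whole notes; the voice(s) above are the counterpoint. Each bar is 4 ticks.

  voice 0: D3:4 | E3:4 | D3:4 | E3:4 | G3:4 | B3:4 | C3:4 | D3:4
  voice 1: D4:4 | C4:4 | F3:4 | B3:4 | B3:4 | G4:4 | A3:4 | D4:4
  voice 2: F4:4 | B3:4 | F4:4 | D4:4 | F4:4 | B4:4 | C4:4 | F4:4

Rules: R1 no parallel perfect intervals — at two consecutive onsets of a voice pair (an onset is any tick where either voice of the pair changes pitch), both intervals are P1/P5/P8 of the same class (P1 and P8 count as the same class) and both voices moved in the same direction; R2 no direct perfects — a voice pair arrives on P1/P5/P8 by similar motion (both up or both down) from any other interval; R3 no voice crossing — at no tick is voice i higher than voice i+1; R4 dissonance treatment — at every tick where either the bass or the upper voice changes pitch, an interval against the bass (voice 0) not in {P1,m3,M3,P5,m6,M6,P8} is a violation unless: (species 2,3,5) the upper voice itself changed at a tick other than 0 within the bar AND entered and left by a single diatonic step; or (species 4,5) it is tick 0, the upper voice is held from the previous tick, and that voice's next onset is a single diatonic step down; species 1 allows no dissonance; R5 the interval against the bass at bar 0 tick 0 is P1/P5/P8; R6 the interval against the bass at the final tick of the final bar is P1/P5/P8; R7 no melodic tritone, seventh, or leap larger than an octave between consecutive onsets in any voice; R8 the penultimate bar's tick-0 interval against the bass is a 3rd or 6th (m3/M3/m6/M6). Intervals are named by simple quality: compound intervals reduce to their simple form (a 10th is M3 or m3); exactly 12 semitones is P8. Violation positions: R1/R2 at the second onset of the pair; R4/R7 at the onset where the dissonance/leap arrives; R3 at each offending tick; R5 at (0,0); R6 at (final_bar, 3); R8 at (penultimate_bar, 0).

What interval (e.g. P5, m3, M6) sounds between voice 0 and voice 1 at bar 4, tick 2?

M3

voice 0=G3 voice 1=B3 -> M3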